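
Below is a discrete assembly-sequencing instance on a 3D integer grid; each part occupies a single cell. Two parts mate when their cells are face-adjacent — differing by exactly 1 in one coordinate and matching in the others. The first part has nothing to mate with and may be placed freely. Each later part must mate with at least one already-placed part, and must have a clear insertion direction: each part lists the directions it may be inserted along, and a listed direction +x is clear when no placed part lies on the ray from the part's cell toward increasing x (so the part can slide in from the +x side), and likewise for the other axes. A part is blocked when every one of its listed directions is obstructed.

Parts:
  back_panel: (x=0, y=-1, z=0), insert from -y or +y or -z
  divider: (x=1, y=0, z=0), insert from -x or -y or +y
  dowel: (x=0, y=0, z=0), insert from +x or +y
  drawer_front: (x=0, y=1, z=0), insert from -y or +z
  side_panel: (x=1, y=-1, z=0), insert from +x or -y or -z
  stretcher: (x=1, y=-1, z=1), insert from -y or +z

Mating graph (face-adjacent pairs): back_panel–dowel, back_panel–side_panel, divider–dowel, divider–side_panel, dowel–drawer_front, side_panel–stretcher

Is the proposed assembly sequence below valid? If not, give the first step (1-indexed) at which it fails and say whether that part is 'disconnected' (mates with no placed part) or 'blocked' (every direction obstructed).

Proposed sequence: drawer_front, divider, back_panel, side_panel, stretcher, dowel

1. drawer_front@(0, 1, 0) [-y clear] — {drawer_front}
2. divider@(1, 0, 0) — no placed neighbour ⇒ disconnected

Invalid at step 2 (disconnected)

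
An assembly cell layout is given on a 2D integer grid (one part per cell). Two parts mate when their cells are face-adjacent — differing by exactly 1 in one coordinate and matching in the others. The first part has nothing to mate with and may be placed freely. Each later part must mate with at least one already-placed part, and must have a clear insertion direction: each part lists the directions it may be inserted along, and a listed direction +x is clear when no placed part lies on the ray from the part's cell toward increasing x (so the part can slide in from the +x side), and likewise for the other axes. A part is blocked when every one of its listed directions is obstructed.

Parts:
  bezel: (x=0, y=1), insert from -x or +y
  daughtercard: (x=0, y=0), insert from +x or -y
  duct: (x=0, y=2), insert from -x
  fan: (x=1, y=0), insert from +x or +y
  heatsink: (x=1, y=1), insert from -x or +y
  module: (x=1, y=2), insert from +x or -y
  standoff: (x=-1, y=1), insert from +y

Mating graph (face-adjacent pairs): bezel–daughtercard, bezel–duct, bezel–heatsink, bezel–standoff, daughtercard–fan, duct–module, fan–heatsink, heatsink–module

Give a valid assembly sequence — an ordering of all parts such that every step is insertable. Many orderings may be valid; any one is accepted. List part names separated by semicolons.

daughtercard; fan; heatsink; module; duct; bezel; standoff

1. daughtercard@(0, 0) [+x clear] — {daughtercard}
2. fan@(1, 0) [+x clear] — {daughtercard, fan}
3. heatsink@(1, 1) [-x clear] — {daughtercard, fan, heatsink}
4. module@(1, 2) [+x clear] — {daughtercard, fan, heatsink, module}
5. duct@(0, 2) [-x clear] — {daughtercard, duct, fan, heatsink, module}
6. bezel@(0, 1) [-x clear] — {bezel, daughtercard, duct, fan, heatsink, module}
7. standoff@(-1, 1) [+y clear] — {bezel, daughtercard, duct, fan, heatsink, module, standoff}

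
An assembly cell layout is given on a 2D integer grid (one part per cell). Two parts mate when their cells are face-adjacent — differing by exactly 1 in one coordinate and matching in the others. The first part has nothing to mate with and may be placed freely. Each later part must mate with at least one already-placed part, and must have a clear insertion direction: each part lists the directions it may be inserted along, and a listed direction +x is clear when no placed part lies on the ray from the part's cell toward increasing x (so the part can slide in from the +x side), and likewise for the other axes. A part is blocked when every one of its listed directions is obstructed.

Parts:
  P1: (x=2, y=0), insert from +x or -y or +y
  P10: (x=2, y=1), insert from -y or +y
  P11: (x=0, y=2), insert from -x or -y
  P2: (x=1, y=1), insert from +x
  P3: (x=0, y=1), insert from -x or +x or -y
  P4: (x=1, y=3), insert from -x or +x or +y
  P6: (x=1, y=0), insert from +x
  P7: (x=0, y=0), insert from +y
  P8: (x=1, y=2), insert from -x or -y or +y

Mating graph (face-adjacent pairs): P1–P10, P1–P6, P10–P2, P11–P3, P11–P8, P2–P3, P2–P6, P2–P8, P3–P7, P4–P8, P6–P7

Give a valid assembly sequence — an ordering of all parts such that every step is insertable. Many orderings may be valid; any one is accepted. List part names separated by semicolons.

1. P7@(0, 0) [+y clear] — {P7}
2. P3@(0, 1) [-x clear] — {P3, P7}
3. P2@(1, 1) [+x clear] — {P2, P3, P7}
4. P10@(2, 1) [-y clear] — {P10, P2, P3, P7}
5. P8@(1, 2) [-x clear] — {P10, P2, P3, P7, P8}
6. P4@(1, 3) [-x clear] — {P10, P2, P3, P4, P7, P8}
7. P6@(1, 0) [+x clear] — {P10, P2, P3, P4, P6, P7, P8}
8. P1@(2, 0) [+x clear] — {P1, P10, P2, P3, P4, P6, P7, P8}
9. P11@(0, 2) [-x clear] — {P1, P10, P11, P2, P3, P4, P6, P7, P8}

P7; P3; P2; P10; P8; P4; P6; P1; P11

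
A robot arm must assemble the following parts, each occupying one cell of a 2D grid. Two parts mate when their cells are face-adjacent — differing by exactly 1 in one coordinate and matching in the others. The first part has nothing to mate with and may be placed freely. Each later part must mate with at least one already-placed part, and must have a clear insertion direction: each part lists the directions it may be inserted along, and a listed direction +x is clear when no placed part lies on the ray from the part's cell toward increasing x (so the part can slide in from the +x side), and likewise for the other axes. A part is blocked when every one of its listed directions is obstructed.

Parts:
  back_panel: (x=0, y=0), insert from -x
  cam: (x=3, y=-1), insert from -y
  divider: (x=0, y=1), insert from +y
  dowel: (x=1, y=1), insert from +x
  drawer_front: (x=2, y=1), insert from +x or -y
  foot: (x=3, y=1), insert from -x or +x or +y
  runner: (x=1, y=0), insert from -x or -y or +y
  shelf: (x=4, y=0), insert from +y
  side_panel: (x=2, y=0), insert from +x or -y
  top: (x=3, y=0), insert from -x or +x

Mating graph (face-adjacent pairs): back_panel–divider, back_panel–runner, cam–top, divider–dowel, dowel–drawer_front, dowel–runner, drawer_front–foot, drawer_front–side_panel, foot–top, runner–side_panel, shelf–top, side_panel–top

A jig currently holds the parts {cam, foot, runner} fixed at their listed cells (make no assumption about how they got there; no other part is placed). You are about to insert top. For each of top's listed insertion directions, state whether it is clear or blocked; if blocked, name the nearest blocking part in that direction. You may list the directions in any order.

+x: clear; -x: blocked by runner

-x: nearest on ray is runner@(1, 0) ⇒ blocked
+x: ray from top(3, 0) has no placed part ⇒ clear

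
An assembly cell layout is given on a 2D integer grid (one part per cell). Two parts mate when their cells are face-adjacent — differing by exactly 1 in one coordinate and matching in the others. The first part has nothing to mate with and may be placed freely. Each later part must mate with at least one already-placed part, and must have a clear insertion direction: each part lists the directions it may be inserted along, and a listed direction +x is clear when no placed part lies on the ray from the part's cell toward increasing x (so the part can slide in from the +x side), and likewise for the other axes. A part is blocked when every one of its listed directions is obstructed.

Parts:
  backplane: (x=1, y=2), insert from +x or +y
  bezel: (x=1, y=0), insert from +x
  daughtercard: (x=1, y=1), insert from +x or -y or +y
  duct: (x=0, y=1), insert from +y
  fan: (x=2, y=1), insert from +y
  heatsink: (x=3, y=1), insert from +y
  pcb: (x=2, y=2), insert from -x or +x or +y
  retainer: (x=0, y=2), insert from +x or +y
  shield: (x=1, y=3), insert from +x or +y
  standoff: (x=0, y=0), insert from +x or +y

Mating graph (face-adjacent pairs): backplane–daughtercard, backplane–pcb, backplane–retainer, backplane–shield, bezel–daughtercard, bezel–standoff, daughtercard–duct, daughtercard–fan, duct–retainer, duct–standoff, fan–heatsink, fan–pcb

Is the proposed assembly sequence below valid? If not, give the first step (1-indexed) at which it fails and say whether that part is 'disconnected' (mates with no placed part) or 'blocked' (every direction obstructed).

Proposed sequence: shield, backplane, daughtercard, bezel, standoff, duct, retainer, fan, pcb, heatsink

Valid

1. shield@(1, 3) [+x clear] — {shield}
2. backplane@(1, 2) [+x clear] — {backplane, shield}
3. daughtercard@(1, 1) [+x clear] — {backplane, daughtercard, shield}
4. bezel@(1, 0) [+x clear] — {backplane, bezel, daughtercard, shield}
5. standoff@(0, 0) [+y clear] — {backplane, bezel, daughtercard, shield, standoff}
6. duct@(0, 1) [+y clear] — {backplane, bezel, daughtercard, duct, shield, standoff}
7. retainer@(0, 2) [+y clear] — {backplane, bezel, daughtercard, duct, retainer, shield, standoff}
8. fan@(2, 1) [+y clear] — {backplane, bezel, daughtercard, duct, fan, retainer, shield, standoff}
9. pcb@(2, 2) [+x clear] — {backplane, bezel, daughtercard, duct, fan, pcb, retainer, shield, standoff}
10. heatsink@(3, 1) [+y clear] — {backplane, bezel, daughtercard, duct, fan, heatsink, pcb, retainer, shield, standoff}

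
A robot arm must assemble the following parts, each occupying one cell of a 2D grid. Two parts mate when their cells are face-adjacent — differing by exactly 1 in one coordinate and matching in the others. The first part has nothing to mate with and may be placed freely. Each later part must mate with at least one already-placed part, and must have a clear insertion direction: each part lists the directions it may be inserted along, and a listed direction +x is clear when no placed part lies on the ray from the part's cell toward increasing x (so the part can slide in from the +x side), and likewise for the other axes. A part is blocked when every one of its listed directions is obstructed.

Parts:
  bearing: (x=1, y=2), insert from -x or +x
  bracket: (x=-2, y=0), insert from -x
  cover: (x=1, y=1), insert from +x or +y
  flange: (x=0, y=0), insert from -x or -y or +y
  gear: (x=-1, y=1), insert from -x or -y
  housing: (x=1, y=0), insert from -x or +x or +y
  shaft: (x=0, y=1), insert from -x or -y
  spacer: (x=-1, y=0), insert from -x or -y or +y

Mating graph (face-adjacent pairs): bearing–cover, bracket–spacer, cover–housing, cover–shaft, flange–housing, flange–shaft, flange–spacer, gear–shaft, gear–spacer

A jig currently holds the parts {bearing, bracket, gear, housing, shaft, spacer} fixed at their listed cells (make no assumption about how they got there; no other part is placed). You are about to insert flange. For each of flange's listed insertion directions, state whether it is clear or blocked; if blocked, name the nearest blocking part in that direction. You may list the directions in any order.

+y: blocked by shaft; -x: blocked by spacer; -y: clear

-x: nearest on ray is spacer@(-1, 0) ⇒ blocked
-y: ray from flange(0, 0) has no placed part ⇒ clear
+y: nearest on ray is shaft@(0, 1) ⇒ blocked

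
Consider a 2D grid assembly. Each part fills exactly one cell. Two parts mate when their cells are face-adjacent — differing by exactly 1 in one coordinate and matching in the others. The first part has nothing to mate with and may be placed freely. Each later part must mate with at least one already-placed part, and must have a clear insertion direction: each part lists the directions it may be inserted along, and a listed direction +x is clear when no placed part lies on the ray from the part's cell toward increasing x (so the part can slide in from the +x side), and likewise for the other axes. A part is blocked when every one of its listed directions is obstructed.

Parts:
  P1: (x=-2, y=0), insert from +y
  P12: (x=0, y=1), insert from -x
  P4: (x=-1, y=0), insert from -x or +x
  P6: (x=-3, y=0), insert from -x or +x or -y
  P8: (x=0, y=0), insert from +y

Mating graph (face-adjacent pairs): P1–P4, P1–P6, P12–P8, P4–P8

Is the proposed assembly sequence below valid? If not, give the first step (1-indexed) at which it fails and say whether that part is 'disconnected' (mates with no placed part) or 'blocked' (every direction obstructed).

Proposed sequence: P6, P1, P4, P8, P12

1. P6@(-3, 0) [-x clear] — {P6}
2. P1@(-2, 0) [+y clear] — {P1, P6}
3. P4@(-1, 0) [+x clear] — {P1, P4, P6}
4. P8@(0, 0) [+y clear] — {P1, P4, P6, P8}
5. P12@(0, 1) [-x clear] — {P1, P12, P4, P6, P8}

Valid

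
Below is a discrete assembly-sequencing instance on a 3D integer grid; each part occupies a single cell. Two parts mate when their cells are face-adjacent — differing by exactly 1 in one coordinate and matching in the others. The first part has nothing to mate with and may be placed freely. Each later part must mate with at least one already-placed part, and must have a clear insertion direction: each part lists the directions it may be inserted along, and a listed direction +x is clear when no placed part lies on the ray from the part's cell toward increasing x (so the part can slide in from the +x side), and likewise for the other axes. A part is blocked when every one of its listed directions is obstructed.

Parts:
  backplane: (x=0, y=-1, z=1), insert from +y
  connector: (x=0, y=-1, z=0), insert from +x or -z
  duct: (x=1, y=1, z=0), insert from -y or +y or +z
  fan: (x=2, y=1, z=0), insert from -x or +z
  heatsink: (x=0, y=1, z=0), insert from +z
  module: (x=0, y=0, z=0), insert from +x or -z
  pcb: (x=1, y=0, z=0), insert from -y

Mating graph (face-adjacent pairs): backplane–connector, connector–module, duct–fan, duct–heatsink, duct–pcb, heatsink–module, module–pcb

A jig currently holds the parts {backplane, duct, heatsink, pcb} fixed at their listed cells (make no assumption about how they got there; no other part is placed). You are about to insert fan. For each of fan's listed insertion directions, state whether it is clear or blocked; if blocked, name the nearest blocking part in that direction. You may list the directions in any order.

+z: clear; -x: blocked by duct

-x: nearest on ray is duct@(1, 1, 0) ⇒ blocked
+z: ray from fan(2, 1, 0) has no placed part ⇒ clear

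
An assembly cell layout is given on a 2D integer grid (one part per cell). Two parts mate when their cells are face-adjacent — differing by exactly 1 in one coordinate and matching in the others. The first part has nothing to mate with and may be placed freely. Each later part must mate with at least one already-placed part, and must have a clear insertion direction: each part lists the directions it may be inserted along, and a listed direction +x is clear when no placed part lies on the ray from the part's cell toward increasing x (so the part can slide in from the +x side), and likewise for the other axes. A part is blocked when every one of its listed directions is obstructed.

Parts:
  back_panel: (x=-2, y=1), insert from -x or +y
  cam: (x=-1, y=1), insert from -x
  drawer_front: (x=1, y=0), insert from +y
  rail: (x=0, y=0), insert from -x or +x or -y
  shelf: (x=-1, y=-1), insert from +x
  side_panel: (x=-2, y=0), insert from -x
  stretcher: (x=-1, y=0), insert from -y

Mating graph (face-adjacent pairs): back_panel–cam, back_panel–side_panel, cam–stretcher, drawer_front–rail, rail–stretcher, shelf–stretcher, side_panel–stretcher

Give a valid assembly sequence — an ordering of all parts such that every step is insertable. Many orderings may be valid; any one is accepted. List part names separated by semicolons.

drawer_front; rail; stretcher; shelf; cam; back_panel; side_panel

1. drawer_front@(1, 0) [+y clear] — {drawer_front}
2. rail@(0, 0) [-x clear] — {drawer_front, rail}
3. stretcher@(-1, 0) [-y clear] — {drawer_front, rail, stretcher}
4. shelf@(-1, -1) [+x clear] — {drawer_front, rail, shelf, stretcher}
5. cam@(-1, 1) [-x clear] — {cam, drawer_front, rail, shelf, stretcher}
6. back_panel@(-2, 1) [-x clear] — {back_panel, cam, drawer_front, rail, shelf, stretcher}
7. side_panel@(-2, 0) [-x clear] — {back_panel, cam, drawer_front, rail, shelf, side_panel, stretcher}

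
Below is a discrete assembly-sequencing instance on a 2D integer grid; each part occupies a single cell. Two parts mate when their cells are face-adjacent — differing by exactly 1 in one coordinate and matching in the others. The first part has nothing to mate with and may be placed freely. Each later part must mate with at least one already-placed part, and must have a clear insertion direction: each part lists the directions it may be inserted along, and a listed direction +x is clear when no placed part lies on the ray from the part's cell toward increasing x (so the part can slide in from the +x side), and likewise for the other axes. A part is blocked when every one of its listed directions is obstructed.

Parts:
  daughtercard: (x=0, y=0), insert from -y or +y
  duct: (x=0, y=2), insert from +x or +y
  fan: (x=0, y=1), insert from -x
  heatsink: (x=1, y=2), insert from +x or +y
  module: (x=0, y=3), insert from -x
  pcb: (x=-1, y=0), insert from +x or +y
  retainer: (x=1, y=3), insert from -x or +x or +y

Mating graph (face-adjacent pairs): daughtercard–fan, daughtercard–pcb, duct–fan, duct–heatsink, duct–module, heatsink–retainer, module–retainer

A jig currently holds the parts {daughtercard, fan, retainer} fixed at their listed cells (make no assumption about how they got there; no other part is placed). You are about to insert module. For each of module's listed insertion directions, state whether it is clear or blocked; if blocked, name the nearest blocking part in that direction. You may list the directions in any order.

-x: clear

-x: ray from module(0, 3) has no placed part ⇒ clear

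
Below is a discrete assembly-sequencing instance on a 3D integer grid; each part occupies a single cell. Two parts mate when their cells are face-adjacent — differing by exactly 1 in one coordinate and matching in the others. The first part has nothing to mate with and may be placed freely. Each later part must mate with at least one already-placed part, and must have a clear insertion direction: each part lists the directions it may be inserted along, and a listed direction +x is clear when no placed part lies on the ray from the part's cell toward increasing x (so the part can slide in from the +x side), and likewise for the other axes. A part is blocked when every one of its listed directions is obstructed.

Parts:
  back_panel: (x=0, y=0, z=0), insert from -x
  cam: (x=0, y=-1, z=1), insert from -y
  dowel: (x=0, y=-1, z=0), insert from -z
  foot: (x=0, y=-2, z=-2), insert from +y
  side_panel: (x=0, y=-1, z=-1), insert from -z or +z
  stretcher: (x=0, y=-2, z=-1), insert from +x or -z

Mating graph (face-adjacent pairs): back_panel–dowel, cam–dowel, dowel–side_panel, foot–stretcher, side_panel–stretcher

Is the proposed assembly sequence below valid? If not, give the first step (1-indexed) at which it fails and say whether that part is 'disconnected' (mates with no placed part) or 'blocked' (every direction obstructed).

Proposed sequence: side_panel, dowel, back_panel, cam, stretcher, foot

1. side_panel@(0, -1, -1) [-z clear] — {side_panel}
2. dowel@(0, -1, 0) — -z all obstructed ⇒ blocked

Invalid at step 2 (blocked)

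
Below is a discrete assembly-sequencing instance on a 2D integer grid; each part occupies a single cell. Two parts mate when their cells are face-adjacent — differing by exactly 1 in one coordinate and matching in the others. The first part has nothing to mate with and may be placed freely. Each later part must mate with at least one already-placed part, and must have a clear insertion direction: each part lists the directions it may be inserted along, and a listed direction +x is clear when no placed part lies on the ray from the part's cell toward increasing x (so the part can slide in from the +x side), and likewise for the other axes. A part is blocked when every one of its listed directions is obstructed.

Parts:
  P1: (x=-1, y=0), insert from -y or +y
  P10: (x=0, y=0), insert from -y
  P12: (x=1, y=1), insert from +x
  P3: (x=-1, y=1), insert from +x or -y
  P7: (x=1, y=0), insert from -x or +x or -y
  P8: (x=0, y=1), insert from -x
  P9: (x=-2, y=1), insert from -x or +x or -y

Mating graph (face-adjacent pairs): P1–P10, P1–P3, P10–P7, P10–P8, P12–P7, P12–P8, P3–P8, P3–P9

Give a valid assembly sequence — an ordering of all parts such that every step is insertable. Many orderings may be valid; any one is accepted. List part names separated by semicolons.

P7; P12; P10; P8; P3; P1; P9

1. P7@(1, 0) [-x clear] — {P7}
2. P12@(1, 1) [+x clear] — {P12, P7}
3. P10@(0, 0) [-y clear] — {P10, P12, P7}
4. P8@(0, 1) [-x clear] — {P10, P12, P7, P8}
5. P3@(-1, 1) [-y clear] — {P10, P12, P3, P7, P8}
6. P1@(-1, 0) [-y clear] — {P1, P10, P12, P3, P7, P8}
7. P9@(-2, 1) [-x clear] — {P1, P10, P12, P3, P7, P8, P9}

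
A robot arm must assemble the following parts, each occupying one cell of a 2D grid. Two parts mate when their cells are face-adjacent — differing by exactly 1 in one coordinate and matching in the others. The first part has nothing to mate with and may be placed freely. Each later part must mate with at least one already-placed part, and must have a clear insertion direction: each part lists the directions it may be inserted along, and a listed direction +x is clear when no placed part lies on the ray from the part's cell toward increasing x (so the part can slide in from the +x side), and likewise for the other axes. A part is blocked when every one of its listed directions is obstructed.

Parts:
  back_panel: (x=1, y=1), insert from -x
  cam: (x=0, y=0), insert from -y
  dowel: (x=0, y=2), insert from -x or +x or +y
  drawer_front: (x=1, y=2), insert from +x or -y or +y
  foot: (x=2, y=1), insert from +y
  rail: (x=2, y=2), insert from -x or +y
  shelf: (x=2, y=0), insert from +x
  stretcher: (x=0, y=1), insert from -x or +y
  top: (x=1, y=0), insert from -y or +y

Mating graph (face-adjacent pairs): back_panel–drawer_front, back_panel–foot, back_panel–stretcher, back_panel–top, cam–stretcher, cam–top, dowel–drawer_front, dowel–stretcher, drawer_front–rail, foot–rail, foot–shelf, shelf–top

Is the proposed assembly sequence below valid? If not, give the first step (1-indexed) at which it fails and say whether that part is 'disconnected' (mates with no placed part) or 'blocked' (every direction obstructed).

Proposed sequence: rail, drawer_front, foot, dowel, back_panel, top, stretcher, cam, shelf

1. rail@(2, 2) [-x clear] — {rail}
2. drawer_front@(1, 2) [-y clear] — {drawer_front, rail}
3. foot@(2, 1) — +y all obstructed ⇒ blocked

Invalid at step 3 (blocked)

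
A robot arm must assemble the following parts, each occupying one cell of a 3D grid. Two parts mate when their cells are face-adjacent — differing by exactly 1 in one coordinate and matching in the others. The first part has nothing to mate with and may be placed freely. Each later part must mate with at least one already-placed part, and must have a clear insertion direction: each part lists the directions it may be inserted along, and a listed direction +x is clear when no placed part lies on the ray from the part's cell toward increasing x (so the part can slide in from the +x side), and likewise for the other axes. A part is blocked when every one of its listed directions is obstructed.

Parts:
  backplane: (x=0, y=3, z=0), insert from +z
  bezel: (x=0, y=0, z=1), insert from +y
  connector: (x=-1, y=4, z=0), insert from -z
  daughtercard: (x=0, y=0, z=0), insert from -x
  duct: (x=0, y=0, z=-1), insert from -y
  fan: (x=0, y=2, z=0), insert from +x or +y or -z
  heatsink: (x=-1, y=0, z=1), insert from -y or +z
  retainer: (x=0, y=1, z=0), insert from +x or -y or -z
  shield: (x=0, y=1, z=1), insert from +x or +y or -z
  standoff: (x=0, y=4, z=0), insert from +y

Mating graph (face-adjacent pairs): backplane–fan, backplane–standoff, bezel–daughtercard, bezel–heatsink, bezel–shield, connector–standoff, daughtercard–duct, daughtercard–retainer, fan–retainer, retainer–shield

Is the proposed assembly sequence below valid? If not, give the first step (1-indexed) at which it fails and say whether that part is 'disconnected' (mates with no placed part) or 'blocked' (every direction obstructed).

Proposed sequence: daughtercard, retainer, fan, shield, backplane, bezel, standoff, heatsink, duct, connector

Invalid at step 6 (blocked)

1. daughtercard@(0, 0, 0) [-x clear] — {daughtercard}
2. retainer@(0, 1, 0) [+x clear] — {daughtercard, retainer}
3. fan@(0, 2, 0) [+x clear] — {daughtercard, fan, retainer}
4. shield@(0, 1, 1) [+x clear] — {daughtercard, fan, retainer, shield}
5. backplane@(0, 3, 0) [+z clear] — {backplane, daughtercard, fan, retainer, shield}
6. bezel@(0, 0, 1) — +y all obstructed ⇒ blocked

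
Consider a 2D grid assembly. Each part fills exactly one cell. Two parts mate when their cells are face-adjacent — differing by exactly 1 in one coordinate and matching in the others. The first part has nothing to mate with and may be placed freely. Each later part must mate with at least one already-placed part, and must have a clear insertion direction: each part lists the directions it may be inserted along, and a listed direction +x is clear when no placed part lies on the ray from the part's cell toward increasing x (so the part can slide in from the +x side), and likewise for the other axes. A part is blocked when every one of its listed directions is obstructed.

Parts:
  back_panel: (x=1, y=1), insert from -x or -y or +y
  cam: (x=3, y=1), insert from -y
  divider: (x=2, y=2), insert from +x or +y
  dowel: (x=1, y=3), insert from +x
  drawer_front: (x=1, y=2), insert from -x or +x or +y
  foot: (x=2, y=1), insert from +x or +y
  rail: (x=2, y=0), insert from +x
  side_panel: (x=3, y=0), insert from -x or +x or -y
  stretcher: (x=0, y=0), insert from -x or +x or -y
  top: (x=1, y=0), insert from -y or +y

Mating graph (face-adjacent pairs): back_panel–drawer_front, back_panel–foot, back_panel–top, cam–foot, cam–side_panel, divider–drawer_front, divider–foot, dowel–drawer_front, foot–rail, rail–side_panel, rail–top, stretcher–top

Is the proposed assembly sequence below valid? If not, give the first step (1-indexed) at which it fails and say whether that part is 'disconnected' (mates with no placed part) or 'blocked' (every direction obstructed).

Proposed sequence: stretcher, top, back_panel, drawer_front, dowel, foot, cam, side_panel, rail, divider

1. stretcher@(0, 0) [-x clear] — {stretcher}
2. top@(1, 0) [-y clear] — {stretcher, top}
3. back_panel@(1, 1) [-x clear] — {back_panel, stretcher, top}
4. drawer_front@(1, 2) [-x clear] — {back_panel, drawer_front, stretcher, top}
5. dowel@(1, 3) [+x clear] — {back_panel, dowel, drawer_front, stretcher, top}
6. foot@(2, 1) [+x clear] — {back_panel, dowel, drawer_front, foot, stretcher, top}
7. cam@(3, 1) [-y clear] — {back_panel, cam, dowel, drawer_front, foot, stretcher, top}
8. side_panel@(3, 0) [+x clear] — {back_panel, cam, dowel, drawer_front, foot, side_panel, stretcher, top}
9. rail@(2, 0) — +x all obstructed ⇒ blocked

Invalid at step 9 (blocked)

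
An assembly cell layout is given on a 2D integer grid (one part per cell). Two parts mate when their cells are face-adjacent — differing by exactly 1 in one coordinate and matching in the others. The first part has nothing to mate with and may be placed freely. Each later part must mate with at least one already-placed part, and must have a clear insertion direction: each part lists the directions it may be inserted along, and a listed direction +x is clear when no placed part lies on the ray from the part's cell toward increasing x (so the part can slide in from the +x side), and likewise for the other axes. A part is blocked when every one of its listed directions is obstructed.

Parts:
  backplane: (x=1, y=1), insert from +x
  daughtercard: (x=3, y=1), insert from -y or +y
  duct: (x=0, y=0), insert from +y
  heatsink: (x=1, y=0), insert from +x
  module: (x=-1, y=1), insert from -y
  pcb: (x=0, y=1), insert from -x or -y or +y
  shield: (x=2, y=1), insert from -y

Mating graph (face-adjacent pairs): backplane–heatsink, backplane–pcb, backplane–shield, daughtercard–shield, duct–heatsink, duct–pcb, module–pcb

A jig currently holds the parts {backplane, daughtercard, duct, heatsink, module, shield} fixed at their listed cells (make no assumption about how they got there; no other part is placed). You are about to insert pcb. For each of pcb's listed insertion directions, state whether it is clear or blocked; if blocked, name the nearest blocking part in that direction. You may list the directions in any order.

-x: nearest on ray is module@(-1, 1) ⇒ blocked
-y: nearest on ray is duct@(0, 0) ⇒ blocked
+y: ray from pcb(0, 1) has no placed part ⇒ clear

+y: clear; -x: blocked by module; -y: blocked by duct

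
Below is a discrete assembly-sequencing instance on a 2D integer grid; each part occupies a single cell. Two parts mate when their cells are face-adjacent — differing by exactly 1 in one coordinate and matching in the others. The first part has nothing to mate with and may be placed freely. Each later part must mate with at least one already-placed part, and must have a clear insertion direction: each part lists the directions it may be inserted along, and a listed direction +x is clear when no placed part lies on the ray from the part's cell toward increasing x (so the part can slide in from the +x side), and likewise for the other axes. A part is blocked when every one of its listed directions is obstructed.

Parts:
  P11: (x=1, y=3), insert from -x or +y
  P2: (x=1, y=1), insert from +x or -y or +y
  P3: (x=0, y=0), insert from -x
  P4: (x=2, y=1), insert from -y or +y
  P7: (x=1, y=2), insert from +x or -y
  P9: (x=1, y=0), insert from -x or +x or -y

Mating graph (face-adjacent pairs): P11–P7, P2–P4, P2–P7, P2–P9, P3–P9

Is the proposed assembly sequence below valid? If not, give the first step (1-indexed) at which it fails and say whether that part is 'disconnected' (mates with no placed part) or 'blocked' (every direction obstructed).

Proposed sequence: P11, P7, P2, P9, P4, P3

Valid

1. P11@(1, 3) [-x clear] — {P11}
2. P7@(1, 2) [+x clear] — {P11, P7}
3. P2@(1, 1) [+x clear] — {P11, P2, P7}
4. P9@(1, 0) [-x clear] — {P11, P2, P7, P9}
5. P4@(2, 1) [-y clear] — {P11, P2, P4, P7, P9}
6. P3@(0, 0) [-x clear] — {P11, P2, P3, P4, P7, P9}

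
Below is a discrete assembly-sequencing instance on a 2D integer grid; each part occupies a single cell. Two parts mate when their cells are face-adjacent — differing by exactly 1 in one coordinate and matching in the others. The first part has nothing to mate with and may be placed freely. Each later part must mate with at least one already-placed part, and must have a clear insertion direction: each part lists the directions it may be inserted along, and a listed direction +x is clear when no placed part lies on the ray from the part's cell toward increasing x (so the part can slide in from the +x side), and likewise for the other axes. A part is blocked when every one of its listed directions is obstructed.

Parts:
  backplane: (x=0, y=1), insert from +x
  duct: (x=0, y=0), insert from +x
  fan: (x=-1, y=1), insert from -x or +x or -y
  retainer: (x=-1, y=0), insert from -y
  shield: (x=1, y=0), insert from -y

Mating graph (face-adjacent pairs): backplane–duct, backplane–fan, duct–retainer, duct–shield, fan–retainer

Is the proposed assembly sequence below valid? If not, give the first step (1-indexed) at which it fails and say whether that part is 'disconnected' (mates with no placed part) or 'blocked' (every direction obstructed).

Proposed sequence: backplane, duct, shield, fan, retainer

1. backplane@(0, 1) [+x clear] — {backplane}
2. duct@(0, 0) [+x clear] — {backplane, duct}
3. shield@(1, 0) [-y clear] — {backplane, duct, shield}
4. fan@(-1, 1) [-x clear] — {backplane, duct, fan, shield}
5. retainer@(-1, 0) [-y clear] — {backplane, duct, fan, retainer, shield}

Valid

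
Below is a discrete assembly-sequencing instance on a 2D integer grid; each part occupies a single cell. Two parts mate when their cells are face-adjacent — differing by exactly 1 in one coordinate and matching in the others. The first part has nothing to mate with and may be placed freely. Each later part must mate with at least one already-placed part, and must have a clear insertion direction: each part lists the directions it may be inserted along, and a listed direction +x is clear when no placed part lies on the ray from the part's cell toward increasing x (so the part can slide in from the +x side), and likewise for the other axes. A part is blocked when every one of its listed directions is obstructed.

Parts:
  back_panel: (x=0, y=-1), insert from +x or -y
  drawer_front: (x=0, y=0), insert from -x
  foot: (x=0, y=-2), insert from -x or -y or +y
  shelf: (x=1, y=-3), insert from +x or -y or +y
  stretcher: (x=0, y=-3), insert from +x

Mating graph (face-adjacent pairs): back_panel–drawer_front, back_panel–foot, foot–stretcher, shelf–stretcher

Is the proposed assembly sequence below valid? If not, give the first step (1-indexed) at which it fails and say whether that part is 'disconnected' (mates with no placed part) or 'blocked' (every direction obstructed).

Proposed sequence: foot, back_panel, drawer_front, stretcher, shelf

Valid

1. foot@(0, -2) [-x clear] — {foot}
2. back_panel@(0, -1) [+x clear] — {back_panel, foot}
3. drawer_front@(0, 0) [-x clear] — {back_panel, drawer_front, foot}
4. stretcher@(0, -3) [+x clear] — {back_panel, drawer_front, foot, stretcher}
5. shelf@(1, -3) [+x clear] — {back_panel, drawer_front, foot, shelf, stretcher}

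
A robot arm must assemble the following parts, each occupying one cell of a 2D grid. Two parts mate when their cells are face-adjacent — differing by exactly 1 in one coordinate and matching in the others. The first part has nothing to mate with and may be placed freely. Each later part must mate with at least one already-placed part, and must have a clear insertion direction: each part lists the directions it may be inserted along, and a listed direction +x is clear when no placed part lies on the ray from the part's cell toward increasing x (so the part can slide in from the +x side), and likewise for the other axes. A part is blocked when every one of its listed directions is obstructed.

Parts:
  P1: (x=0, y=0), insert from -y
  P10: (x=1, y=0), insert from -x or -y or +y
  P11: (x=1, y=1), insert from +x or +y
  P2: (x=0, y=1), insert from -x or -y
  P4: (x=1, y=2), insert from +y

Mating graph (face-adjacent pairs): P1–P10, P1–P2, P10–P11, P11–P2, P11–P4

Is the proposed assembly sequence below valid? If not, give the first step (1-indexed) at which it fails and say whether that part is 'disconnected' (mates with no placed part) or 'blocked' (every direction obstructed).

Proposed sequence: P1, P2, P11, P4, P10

Valid

1. P1@(0, 0) [-y clear] — {P1}
2. P2@(0, 1) [-x clear] — {P1, P2}
3. P11@(1, 1) [+x clear] — {P1, P11, P2}
4. P4@(1, 2) [+y clear] — {P1, P11, P2, P4}
5. P10@(1, 0) [-y clear] — {P1, P10, P11, P2, P4}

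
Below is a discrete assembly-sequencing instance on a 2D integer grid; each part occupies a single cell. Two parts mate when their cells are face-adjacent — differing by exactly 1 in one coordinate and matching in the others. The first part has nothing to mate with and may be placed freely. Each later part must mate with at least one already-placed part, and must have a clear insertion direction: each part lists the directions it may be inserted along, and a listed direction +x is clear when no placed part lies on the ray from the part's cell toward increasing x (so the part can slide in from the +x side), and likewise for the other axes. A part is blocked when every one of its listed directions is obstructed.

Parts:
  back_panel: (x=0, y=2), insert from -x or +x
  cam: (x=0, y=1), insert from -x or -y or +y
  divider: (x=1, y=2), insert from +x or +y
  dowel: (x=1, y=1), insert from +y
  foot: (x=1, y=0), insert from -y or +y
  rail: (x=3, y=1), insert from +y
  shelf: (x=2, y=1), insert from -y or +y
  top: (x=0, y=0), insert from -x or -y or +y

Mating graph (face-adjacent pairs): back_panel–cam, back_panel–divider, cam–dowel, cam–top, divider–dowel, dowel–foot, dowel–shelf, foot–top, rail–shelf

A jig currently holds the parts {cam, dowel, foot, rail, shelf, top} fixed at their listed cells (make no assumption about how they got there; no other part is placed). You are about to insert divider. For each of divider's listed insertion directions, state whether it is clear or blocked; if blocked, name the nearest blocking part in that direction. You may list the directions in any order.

+x: ray from divider(1, 2) has no placed part ⇒ clear
+y: ray from divider(1, 2) has no placed part ⇒ clear

+x: clear; +y: clear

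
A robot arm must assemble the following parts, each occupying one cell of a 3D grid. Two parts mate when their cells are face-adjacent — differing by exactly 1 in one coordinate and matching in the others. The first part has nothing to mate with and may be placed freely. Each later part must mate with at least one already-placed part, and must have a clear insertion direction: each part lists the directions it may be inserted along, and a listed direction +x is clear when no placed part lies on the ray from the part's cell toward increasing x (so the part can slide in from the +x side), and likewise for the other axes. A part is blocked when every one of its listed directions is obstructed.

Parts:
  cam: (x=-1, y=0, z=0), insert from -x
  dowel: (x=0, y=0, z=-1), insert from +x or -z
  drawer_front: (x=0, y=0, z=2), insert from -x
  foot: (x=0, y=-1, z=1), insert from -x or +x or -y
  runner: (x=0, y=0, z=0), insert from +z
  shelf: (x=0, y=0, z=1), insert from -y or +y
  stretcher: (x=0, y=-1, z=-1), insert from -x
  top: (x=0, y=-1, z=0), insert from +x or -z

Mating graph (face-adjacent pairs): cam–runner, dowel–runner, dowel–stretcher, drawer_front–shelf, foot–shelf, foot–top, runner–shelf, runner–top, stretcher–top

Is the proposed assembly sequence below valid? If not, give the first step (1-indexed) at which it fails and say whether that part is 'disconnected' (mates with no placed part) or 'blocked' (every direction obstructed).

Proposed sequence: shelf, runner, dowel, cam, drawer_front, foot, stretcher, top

Invalid at step 2 (blocked)

1. shelf@(0, 0, 1) [-y clear] — {shelf}
2. runner@(0, 0, 0) — +z all obstructed ⇒ blocked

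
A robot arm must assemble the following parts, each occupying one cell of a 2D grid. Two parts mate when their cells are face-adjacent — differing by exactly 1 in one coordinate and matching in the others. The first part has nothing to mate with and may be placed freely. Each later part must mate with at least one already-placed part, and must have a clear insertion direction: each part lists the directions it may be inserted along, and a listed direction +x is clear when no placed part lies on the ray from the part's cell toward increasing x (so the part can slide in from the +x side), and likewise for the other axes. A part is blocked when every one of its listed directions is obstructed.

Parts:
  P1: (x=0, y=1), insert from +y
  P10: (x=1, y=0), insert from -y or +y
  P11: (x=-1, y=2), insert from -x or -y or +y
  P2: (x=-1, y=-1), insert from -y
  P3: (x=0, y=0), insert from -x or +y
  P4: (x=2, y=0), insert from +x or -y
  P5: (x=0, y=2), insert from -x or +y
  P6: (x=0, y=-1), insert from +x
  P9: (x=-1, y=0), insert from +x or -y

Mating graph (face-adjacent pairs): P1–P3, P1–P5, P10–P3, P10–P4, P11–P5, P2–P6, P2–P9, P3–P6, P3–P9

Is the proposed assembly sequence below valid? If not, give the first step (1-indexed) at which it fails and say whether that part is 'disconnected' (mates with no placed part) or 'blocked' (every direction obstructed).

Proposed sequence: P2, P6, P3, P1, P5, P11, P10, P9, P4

1. P2@(-1, -1) [-y clear] — {P2}
2. P6@(0, -1) [+x clear] — {P2, P6}
3. P3@(0, 0) [-x clear] — {P2, P3, P6}
4. P1@(0, 1) [+y clear] — {P1, P2, P3, P6}
5. P5@(0, 2) [-x clear] — {P1, P2, P3, P5, P6}
6. P11@(-1, 2) [-x clear] — {P1, P11, P2, P3, P5, P6}
7. P10@(1, 0) [-y clear] — {P1, P10, P11, P2, P3, P5, P6}
8. P9@(-1, 0) — +x/-y all obstructed ⇒ blocked

Invalid at step 8 (blocked)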